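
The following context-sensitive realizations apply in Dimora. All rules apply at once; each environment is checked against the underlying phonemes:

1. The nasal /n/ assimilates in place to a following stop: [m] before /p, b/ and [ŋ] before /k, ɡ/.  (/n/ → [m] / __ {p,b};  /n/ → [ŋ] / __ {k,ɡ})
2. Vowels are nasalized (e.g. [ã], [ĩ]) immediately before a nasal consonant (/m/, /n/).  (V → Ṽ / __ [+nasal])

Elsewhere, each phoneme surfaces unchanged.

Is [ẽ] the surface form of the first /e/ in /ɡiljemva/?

/e/ (between /j/ and /m/) occurs before a nasal consonant → [ẽ] by rule 2.
The actual realization is [ẽ], which matches [ẽ].

Yes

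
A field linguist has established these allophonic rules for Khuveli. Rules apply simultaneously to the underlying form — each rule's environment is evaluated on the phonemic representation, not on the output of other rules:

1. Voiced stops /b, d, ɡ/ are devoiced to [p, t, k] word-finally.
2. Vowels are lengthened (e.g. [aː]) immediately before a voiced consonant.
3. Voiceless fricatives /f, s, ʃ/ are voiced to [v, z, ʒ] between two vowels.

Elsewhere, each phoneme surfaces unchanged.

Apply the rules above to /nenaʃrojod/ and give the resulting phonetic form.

[neːnaʃroːjoːt]

/n/ — not in any rule's target class → [n].
/e/ (between /n/ and /n/) occurs before a voiced consonant → [eː] by rule 2.
/n/ (between /e/ and /a/): no rule targets it → [n].
/a/ (between /n/ and /ʃ/) is in the target of rule 2 but the environment (before a voiced consonant) is not met → [a].
/ʃ/ (between /a/ and /r/) is in the target of rule 3 but the environment (between two vowels) is not met → [ʃ].
/r/ (between /ʃ/ and /o/) is unaffected → [r].
/o/ meets the environment for rule 2 (before a voiced consonant) → [oː].
/j/ — not in any rule's target class → [j].
/o/ (between /j/ and /d/): before a voiced consonant, so rule 2 applies → [oː].
/d/ — word-final, word-finally — surfaces as [t] (rule 1).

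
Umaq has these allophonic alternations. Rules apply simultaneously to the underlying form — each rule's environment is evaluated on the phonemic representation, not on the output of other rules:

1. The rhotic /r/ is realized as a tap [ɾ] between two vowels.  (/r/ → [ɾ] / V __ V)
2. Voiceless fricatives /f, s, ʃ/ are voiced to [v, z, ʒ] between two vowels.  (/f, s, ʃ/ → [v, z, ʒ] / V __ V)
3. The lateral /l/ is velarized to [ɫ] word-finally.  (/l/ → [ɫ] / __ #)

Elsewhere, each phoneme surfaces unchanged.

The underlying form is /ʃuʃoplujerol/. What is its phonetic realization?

/ʃ/ (word-initial) fails the environment for rule 2, so it stays [ʃ].
/u/ (between /ʃ/ and /ʃ/): no rule targets it → [u].
/ʃ/ (between /u/ and /o/) occurs between two vowels → [ʒ] by rule 2.
/o/ — not in any rule's target class → [o].
/p/ (between /o/ and /l/): no rule targets it → [p].
/l/ (between /p/ and /u/) fails the environment for rule 3, so it stays [l].
/u/ stays [u].
/j/ (between /u/ and /e/): no rule targets it → [j].
/e/ — not in any rule's target class → [e].
/r/ (between /e/ and /o/) occurs between two vowels → [ɾ] by rule 1.
/o/ (between /r/ and /l/) is unaffected → [o].
/l/ (word-final) occurs word-finally → [ɫ] by rule 3.

[ʃuʒoplujeɾoɫ]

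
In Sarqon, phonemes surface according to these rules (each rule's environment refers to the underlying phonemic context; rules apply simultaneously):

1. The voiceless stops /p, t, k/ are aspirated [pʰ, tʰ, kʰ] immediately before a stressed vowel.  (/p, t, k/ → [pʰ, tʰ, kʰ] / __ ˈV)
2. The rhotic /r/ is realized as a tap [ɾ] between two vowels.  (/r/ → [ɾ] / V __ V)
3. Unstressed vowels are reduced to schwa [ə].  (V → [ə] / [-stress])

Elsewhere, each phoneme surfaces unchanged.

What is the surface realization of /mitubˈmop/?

/m/ (word-initial) is unaffected → [m].
Rule 3 applies to /i/ (between /m/ and /t/: in an unstressed syllable) → [ə].
/t/ (between /i/ and /u/) fails the environment for rule 1, so it stays [t].
/u/ — between /t/ and /b/, in an unstressed syllable — surfaces as [ə] (rule 3).
/b/ stays [b].
/m/ — not in any rule's target class → [m].
/o/ — between /m/ and /p/; rule 3 does not apply here → [o].
/p/ (word-final) fails the environment for rule 1, so it stays [p].

[mətəbˈmop]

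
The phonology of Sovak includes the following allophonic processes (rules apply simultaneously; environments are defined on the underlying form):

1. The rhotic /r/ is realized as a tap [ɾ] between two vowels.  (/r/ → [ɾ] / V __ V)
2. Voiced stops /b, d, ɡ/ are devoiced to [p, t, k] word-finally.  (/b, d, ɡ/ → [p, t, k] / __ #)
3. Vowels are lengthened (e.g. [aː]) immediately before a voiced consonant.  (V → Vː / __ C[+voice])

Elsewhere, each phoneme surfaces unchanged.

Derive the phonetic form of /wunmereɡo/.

Rule 3 applies to /u/ (between /w/ and /n/: before a voiced consonant) → [uː].
/e/ (between /m/ and /r/): before a voiced consonant, so rule 3 applies → [eː].
Rule 1 applies to /r/ (between /e/ and /e/: between two vowels) → [ɾ].
Rule 3 applies to /e/ (between /r/ and /ɡ/: before a voiced consonant) → [eː].
/ɡ/ (between /e/ and /o/) is in the target of rule 2 but the environment (word-finally) is not met → [ɡ].
/o/ (word-final) is in the target of rule 3 but the environment (before a voiced consonant) is not met → [o].

[wuːnmeːɾeːɡo]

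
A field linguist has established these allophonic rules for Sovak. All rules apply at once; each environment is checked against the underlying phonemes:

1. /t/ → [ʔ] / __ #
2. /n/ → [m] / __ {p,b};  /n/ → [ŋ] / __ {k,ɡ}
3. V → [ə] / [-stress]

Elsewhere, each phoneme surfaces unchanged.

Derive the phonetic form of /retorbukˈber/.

[rətərbəkˈber]

/r/ — not in any rule's target class → [r].
/e/ meets the environment for rule 3 (in an unstressed syllable) → [ə].
/t/ (between /e/ and /o/) fails the environment for rule 1, so it stays [t].
/o/ meets the environment for rule 3 (in an unstressed syllable) → [ə].
/r/ (between /o/ and /b/) is unaffected → [r].
/b/ (between /r/ and /u/): no rule targets it → [b].
/u/ (between /b/ and /k/): in an unstressed syllable, so rule 3 applies → [ə].
/k/ (between /u/ and /b/): no rule targets it → [k].
/b/ stays [b].
/e/ — between /b/ and /r/; rule 3 does not apply here → [e].
/r/ (word-final) is unaffected → [r].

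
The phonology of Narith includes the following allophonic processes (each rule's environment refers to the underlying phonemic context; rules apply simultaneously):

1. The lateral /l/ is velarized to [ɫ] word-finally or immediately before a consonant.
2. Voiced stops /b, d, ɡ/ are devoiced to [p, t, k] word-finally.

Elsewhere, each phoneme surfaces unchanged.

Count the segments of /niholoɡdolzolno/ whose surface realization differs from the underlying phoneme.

Segments that undergo a rule: /l/ → [ɫ] (rule 1); /l/ → [ɫ] (rule 1).
All other segments surface unchanged.

2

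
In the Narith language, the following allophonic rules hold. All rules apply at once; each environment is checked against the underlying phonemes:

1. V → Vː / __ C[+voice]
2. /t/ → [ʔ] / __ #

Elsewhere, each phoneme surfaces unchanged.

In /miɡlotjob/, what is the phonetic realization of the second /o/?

[oː]

Rule 1 applies to /o/ (between /j/ and /b/: before a voiced consonant) → [oː].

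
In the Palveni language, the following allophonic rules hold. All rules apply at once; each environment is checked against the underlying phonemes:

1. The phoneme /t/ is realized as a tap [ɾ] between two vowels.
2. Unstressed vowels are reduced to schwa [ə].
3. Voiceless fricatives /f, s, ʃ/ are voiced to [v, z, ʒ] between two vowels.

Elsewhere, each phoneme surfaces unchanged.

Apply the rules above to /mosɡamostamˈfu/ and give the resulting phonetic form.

/o/ (between /m/ and /s/): in an unstressed syllable, so rule 2 applies → [ə].
/s/ — between /o/ and /ɡ/; rule 3 does not apply here → [s].
/a/ (between /ɡ/ and /m/) occurs in an unstressed syllable → [ə] by rule 2.
/o/ (between /m/ and /s/): in an unstressed syllable, so rule 2 applies → [ə].
/s/ (between /o/ and /t/) fails the environment for rule 3, so it stays [s].
/t/ (between /s/ and /a/) is in the target of rule 1 but the environment (between two vowels) is not met → [t].
/a/ — between /t/ and /m/, in an unstressed syllable — surfaces as [ə] (rule 2).
/f/ — between /m/ and /u/; rule 3 does not apply here → [f].
/u/ — word-final; rule 2 does not apply here → [u].

[məsɡəməstəmˈfu]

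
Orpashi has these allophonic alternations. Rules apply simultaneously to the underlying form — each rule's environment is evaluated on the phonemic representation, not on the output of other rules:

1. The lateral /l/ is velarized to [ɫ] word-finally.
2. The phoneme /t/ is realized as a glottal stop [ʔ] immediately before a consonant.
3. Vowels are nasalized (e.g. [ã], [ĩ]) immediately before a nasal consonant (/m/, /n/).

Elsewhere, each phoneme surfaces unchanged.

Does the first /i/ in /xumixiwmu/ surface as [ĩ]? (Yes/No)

No

/i/ (between /m/ and /x/) fails the environment for rule 3, so it stays [i].
The actual realization is [i], not [ĩ].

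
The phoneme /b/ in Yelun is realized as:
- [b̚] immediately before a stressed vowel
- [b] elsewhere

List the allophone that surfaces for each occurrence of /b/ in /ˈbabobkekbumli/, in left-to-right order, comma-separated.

Occurrence 1 (position 1): immediately before a stressed vowel → [b̚].
Occurrence 2 (position 3): no conditioning environment matches → elsewhere allophone [b].
Occurrence 3 (position 5): no conditioning environment matches → elsewhere allophone [b].
Occurrence 4 (position 9): no conditioning environment matches → elsewhere allophone [b].

[b̚], [b], [b], [b]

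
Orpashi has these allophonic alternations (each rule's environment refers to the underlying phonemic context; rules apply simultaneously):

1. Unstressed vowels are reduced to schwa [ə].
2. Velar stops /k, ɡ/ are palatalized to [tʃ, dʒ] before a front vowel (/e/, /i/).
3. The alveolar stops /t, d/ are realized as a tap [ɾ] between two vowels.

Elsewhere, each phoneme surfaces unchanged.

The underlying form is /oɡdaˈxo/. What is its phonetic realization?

/o/ meets the environment for rule 1 (in an unstressed syllable) → [ə].
/ɡ/ (between /o/ and /d/): rule 2 targets it, but not before a front vowel → unchanged [ɡ].
/d/ (between /ɡ/ and /a/) fails the environment for rule 3, so it stays [d].
Rule 1 applies to /a/ (between /d/ and /x/: in an unstressed syllable) → [ə].
/x/ (between /a/ and /o/) is unaffected → [x].
/o/ (word-final) is in the target of rule 1 but the environment (in an unstressed syllable) is not met → [o].

[əɡdəˈxo]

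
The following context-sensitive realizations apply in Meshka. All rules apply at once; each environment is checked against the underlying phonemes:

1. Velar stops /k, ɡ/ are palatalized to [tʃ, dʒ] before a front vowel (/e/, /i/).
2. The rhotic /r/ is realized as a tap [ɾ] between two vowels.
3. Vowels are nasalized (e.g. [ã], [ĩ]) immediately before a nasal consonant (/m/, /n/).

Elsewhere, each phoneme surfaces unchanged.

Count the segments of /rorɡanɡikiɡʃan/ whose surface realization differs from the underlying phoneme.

Segments that undergo a rule: /a/ → [ã] (rule 3); /ɡ/ → [dʒ] (rule 1); /k/ → [tʃ] (rule 1); /a/ → [ã] (rule 3).
All other segments surface unchanged.

4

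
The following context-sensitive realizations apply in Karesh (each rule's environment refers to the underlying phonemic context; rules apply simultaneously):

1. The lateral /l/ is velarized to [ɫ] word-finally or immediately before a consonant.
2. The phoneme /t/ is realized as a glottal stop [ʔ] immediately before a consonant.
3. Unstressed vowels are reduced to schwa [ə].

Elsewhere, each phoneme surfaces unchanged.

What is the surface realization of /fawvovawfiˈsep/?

/f/ (word-initial): no rule targets it → [f].
/a/ (between /f/ and /w/): in an unstressed syllable, so rule 3 applies → [ə].
/w/ (between /a/ and /v/): no rule targets it → [w].
/v/ (between /w/ and /o/) is unaffected → [v].
/o/ — between /v/ and /v/, in an unstressed syllable — surfaces as [ə] (rule 3).
/v/ (between /o/ and /a/) is unaffected → [v].
Rule 3 applies to /a/ (between /v/ and /w/: in an unstressed syllable) → [ə].
/w/ (between /a/ and /f/) is unaffected → [w].
/f/ — not in any rule's target class → [f].
/i/ (between /f/ and /s/) occurs in an unstressed syllable → [ə] by rule 3.
/s/ (between /i/ and /e/) is unaffected → [s].
/e/ (between /s/ and /p/) is in the target of rule 3 but the environment (in an unstressed syllable) is not met → [e].
/p/ (word-final) is unaffected → [p].

[fəwvəvəwfəˈsep]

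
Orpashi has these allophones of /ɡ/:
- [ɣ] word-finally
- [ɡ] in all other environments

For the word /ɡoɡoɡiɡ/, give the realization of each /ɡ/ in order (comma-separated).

Occurrence 1 (position 1): no conditioning environment matches → elsewhere allophone [ɡ].
Occurrence 2 (position 3): no conditioning environment matches → elsewhere allophone [ɡ].
Occurrence 3 (position 5): no conditioning environment matches → elsewhere allophone [ɡ].
Occurrence 4 (position 7): word-finally → [ɣ].

[ɡ], [ɡ], [ɡ], [ɣ]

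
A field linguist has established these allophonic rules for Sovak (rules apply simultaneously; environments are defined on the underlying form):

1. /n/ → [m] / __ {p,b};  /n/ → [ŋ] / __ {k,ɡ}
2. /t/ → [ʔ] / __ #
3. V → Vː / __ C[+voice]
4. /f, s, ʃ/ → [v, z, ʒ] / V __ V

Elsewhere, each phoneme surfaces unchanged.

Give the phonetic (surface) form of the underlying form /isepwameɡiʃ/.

/i/ (word-initial): rule 3 targets it, but not before a voiced consonant → unchanged [i].
/s/ (between /i/ and /e/): between two vowels, so rule 4 applies → [z].
/e/ (between /s/ and /p/) fails the environment for rule 3, so it stays [e].
/a/ (between /w/ and /m/) occurs before a voiced consonant → [aː] by rule 3.
/e/ (between /m/ and /ɡ/): before a voiced consonant, so rule 3 applies → [eː].
/i/ — between /ɡ/ and /ʃ/; rule 3 does not apply here → [i].
/ʃ/ (word-final) is in the target of rule 4 but the environment (between two vowels) is not met → [ʃ].

[izepwaːmeːɡiʃ]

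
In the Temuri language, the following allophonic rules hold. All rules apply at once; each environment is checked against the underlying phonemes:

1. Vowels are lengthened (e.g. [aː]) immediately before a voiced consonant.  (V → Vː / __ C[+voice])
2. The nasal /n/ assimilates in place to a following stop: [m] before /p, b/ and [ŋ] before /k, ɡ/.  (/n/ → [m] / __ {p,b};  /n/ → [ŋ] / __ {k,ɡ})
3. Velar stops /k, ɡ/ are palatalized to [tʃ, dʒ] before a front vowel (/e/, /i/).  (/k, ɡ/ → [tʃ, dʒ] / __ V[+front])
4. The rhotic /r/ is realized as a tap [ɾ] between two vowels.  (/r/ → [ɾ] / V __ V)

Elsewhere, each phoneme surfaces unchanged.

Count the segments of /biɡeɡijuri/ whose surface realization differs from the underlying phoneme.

7

Segments that undergo a rule: /i/ → [iː] (rule 1); /ɡ/ → [dʒ] (rule 3); /e/ → [eː] (rule 1); /ɡ/ → [dʒ] (rule 3); /i/ → [iː] (rule 1); /u/ → [uː] (rule 1); /r/ → [ɾ] (rule 4).
All other segments surface unchanged.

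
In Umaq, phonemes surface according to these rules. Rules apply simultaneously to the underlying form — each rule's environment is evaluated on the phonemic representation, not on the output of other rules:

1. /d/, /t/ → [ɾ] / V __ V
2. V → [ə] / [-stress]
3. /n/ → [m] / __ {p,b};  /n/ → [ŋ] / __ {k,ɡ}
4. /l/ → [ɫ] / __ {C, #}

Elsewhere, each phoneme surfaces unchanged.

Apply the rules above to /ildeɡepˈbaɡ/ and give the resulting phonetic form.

[əɫdəɡəpˈbaɡ]

/i/ (word-initial) occurs in an unstressed syllable → [ə] by rule 2.
/l/ (between /i/ and /d/): word-finally or immediately before a consonant, so rule 4 applies → [ɫ].
/d/ (between /l/ and /e/) fails the environment for rule 1, so it stays [d].
/e/ meets the environment for rule 2 (in an unstressed syllable) → [ə].
/e/ (between /ɡ/ and /p/): in an unstressed syllable, so rule 2 applies → [ə].
/a/ (between /b/ and /ɡ/): rule 2 targets it, but not in an unstressed syllable → unchanged [a].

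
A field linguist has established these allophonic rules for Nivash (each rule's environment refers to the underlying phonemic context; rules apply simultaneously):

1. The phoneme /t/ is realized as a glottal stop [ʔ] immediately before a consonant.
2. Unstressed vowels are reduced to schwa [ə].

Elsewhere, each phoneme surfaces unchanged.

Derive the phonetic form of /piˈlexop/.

[pəˈlexəp]

/p/ stays [p].
/i/ — between /p/ and /l/, in an unstressed syllable — surfaces as [ə] (rule 2).
/l/ stays [l].
/e/ (between /l/ and /x/): rule 2 targets it, but not in an unstressed syllable → unchanged [e].
/x/ (between /e/ and /o/) is unaffected → [x].
/o/ (between /x/ and /p/): in an unstressed syllable, so rule 2 applies → [ə].
/p/ (word-final): no rule targets it → [p].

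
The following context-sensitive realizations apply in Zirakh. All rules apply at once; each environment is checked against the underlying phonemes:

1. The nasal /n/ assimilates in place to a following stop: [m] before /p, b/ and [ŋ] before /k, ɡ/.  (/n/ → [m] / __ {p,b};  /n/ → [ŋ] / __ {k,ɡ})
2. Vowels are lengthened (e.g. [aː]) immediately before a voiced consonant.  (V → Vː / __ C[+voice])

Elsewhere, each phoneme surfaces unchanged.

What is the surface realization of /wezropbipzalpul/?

/w/ (word-initial): no rule targets it → [w].
Rule 2 applies to /e/ (between /w/ and /z/: before a voiced consonant) → [eː].
/z/ (between /e/ and /r/) is unaffected → [z].
/r/ (between /z/ and /o/): no rule targets it → [r].
/o/ (between /r/ and /p/) fails the environment for rule 2, so it stays [o].
/p/ (between /o/ and /b/): no rule targets it → [p].
/b/ stays [b].
/i/ (between /b/ and /p/): rule 2 targets it, but not before a voiced consonant → unchanged [i].
/p/ stays [p].
/z/ (between /p/ and /a/) is unaffected → [z].
/a/ — between /z/ and /l/, before a voiced consonant — surfaces as [aː] (rule 2).
/l/ (between /a/ and /p/) is unaffected → [l].
/p/ stays [p].
/u/ — between /p/ and /l/, before a voiced consonant — surfaces as [uː] (rule 2).
/l/ stays [l].

[weːzropbipzaːlpuːl]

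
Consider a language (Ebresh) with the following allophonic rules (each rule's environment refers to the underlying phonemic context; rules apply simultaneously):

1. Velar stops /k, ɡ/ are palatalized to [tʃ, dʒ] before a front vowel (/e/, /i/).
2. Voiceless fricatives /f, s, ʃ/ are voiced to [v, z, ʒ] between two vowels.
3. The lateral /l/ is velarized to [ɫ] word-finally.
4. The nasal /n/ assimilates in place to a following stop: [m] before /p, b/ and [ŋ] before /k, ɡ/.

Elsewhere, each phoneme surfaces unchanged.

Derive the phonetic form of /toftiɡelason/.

[toftidʒelazon]

/t/ — not in any rule's target class → [t].
/o/ (between /t/ and /f/): no rule targets it → [o].
/f/ — between /o/ and /t/; rule 2 does not apply here → [f].
/t/ — not in any rule's target class → [t].
/i/ stays [i].
/ɡ/ — between /i/ and /e/, before a front vowel — surfaces as [dʒ] (rule 1).
/e/ stays [e].
/l/ (between /e/ and /a/) is in the target of rule 3 but the environment (word-finally) is not met → [l].
/a/ (between /l/ and /s/): no rule targets it → [a].
/s/ (between /a/ and /o/) occurs between two vowels → [z] by rule 2.
/o/ stays [o].
/n/ — word-final; rule 4 does not apply here → [n].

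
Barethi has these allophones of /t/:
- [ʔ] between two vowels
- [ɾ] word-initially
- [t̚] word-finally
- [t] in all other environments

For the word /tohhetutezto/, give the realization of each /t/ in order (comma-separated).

[ɾ], [ʔ], [ʔ], [t]

Occurrence 1 (position 1): word-initially → [ɾ].
Occurrence 2 (position 6): between two vowels → [ʔ].
Occurrence 3 (position 8): between two vowels → [ʔ].
Occurrence 4 (position 11): no conditioning environment matches → elsewhere allophone [t].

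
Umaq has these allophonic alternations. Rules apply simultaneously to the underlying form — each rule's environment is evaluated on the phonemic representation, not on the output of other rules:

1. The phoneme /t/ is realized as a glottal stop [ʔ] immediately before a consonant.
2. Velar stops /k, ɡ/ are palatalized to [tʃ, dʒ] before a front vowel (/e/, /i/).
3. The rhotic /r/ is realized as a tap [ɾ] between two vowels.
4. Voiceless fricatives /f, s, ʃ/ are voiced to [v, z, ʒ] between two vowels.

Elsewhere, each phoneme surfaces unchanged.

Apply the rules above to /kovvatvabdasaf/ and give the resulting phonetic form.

[kovvaʔvabdazaf]

/k/ (word-initial) fails the environment for rule 2, so it stays [k].
Rule 1 applies to /t/ (between /a/ and /v/: immediately before a consonant) → [ʔ].
/s/ meets the environment for rule 4 (between two vowels) → [z].
/f/ — word-final; rule 4 does not apply here → [f].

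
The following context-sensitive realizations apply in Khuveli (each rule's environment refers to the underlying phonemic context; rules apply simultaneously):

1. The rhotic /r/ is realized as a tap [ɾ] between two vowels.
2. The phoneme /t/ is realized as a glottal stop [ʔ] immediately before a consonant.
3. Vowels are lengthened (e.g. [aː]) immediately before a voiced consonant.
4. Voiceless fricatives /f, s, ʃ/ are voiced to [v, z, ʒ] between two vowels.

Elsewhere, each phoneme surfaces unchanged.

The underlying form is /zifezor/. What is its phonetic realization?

[ziveːzoːr]

/z/ (word-initial): no rule targets it → [z].
/i/ (between /z/ and /f/) is in the target of rule 3 but the environment (before a voiced consonant) is not met → [i].
Rule 4 applies to /f/ (between /i/ and /e/: between two vowels) → [v].
Rule 3 applies to /e/ (between /f/ and /z/: before a voiced consonant) → [eː].
/z/ (between /e/ and /o/) is unaffected → [z].
/o/ (between /z/ and /r/): before a voiced consonant, so rule 3 applies → [oː].
/r/ (word-final) is in the target of rule 1 but the environment (between two vowels) is not met → [r].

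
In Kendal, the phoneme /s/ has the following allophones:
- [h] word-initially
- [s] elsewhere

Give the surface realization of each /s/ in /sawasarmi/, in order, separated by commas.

Occurrence 1 (position 1): word-initially → [h].
Occurrence 2 (position 5): no conditioning environment matches → elsewhere allophone [s].

[h], [s]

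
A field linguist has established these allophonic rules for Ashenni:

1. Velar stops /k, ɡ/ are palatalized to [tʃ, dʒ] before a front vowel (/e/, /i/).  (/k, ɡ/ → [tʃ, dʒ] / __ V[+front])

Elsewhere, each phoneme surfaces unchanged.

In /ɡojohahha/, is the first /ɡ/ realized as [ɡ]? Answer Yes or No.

/ɡ/ (word-initial) is in the target of rule 1 but the environment (before a front vowel) is not met → [ɡ].
The actual realization is [ɡ], which matches [ɡ].

Yes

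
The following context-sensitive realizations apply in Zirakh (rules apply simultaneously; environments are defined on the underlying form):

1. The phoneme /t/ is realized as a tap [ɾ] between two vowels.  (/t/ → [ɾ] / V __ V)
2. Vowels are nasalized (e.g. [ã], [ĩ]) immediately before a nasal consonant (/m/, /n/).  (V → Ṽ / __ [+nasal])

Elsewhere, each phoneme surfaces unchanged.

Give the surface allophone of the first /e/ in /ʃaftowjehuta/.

/e/ — between /j/ and /h/; rule 2 does not apply here → [e].

[e]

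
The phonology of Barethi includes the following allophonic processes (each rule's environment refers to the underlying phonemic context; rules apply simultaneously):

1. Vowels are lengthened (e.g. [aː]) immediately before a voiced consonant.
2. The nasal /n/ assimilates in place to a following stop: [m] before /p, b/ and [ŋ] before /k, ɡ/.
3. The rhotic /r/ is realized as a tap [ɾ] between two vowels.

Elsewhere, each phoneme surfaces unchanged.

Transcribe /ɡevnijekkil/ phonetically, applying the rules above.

/ɡ/ stays [ɡ].
/e/ (between /ɡ/ and /v/): before a voiced consonant, so rule 1 applies → [eː].
/v/ — not in any rule's target class → [v].
/n/ — between /v/ and /i/; rule 2 does not apply here → [n].
/i/ meets the environment for rule 1 (before a voiced consonant) → [iː].
/j/ (between /i/ and /e/) is unaffected → [j].
/e/ (between /j/ and /k/): rule 1 targets it, but not before a voiced consonant → unchanged [e].
/k/ stays [k].
/k/ — not in any rule's target class → [k].
Rule 1 applies to /i/ (between /k/ and /l/: before a voiced consonant) → [iː].
/l/ (word-final): no rule targets it → [l].

[ɡeːvniːjekkiːl]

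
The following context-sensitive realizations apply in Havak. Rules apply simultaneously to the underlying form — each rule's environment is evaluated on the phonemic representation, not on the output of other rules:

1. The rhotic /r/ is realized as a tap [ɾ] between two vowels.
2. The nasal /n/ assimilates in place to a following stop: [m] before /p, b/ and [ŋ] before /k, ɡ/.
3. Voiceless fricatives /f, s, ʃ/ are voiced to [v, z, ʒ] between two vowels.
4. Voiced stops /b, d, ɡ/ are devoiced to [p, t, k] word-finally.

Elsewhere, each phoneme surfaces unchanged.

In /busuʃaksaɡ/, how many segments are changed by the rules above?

Segments that undergo a rule: /s/ → [z] (rule 3); /ʃ/ → [ʒ] (rule 3); /ɡ/ → [k] (rule 4).
All other segments surface unchanged.

3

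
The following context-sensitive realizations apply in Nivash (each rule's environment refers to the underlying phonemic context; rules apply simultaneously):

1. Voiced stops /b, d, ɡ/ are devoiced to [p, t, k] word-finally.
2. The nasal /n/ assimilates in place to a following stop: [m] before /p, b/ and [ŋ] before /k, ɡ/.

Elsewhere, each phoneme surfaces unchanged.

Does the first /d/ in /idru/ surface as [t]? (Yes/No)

No

/d/ (between /i/ and /r/) fails the environment for rule 1, so it stays [d].
The actual realization is [d], not [t].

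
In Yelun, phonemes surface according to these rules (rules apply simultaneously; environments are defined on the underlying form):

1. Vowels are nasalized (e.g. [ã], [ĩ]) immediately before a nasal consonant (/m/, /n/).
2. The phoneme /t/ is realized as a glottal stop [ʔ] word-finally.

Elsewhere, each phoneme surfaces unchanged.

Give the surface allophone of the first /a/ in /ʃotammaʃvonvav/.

/a/ — between /t/ and /m/, before a nasal consonant — surfaces as [ã] (rule 1).

[ã]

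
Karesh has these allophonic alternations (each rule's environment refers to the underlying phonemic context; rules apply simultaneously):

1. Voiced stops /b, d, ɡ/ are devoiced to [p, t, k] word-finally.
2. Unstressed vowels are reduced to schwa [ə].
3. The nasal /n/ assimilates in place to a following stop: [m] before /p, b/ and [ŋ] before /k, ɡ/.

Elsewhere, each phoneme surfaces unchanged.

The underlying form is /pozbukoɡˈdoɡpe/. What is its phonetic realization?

/o/ (between /p/ and /z/): in an unstressed syllable, so rule 2 applies → [ə].
/b/ (between /z/ and /u/) fails the environment for rule 1, so it stays [b].
/u/ (between /b/ and /k/) occurs in an unstressed syllable → [ə] by rule 2.
/o/ (between /k/ and /ɡ/): in an unstressed syllable, so rule 2 applies → [ə].
/ɡ/ (between /o/ and /d/) fails the environment for rule 1, so it stays [ɡ].
/d/ — between /ɡ/ and /o/; rule 1 does not apply here → [d].
/o/ — between /d/ and /ɡ/; rule 2 does not apply here → [o].
/ɡ/ — between /o/ and /p/; rule 1 does not apply here → [ɡ].
/e/ meets the environment for rule 2 (in an unstressed syllable) → [ə].

[pəzbəkəɡˈdoɡpə]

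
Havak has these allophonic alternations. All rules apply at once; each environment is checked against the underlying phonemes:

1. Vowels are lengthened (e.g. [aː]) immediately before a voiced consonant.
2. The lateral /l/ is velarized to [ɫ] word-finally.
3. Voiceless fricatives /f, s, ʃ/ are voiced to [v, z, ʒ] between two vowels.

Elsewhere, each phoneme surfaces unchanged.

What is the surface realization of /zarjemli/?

/z/ (word-initial): no rule targets it → [z].
/a/ (between /z/ and /r/) occurs before a voiced consonant → [aː] by rule 1.
/r/ stays [r].
/j/ (between /r/ and /e/): no rule targets it → [j].
/e/ — between /j/ and /m/, before a voiced consonant — surfaces as [eː] (rule 1).
/m/ — not in any rule's target class → [m].
/l/ (between /m/ and /i/) fails the environment for rule 2, so it stays [l].
/i/ (word-final): rule 1 targets it, but not before a voiced consonant → unchanged [i].

[zaːrjeːmli]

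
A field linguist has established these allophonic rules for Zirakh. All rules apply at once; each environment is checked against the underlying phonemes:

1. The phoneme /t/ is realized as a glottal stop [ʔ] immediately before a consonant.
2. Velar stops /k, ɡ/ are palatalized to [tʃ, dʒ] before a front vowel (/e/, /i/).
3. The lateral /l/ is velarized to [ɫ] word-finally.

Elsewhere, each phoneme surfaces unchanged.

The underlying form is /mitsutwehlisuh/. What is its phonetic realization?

[miʔsuʔwehlisuh]

/m/ (word-initial): no rule targets it → [m].
/i/ stays [i].
/t/ (between /i/ and /s/) occurs immediately before a consonant → [ʔ] by rule 1.
/s/ (between /t/ and /u/) is unaffected → [s].
/u/ (between /s/ and /t/): no rule targets it → [u].
/t/ meets the environment for rule 1 (immediately before a consonant) → [ʔ].
/w/ (between /t/ and /e/): no rule targets it → [w].
/e/ stays [e].
/h/ (between /e/ and /l/) is unaffected → [h].
/l/ — between /h/ and /i/; rule 3 does not apply here → [l].
/i/ — not in any rule's target class → [i].
/s/ (between /i/ and /u/) is unaffected → [s].
/u/ (between /s/ and /h/) is unaffected → [u].
/h/ (word-final) is unaffected → [h].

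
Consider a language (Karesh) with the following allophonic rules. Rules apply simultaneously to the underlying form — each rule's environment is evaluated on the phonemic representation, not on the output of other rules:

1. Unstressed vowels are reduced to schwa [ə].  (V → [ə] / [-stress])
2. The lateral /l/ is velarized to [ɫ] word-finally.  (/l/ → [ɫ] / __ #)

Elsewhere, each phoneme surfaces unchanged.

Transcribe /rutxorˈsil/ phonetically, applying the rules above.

[rətxərˈsiɫ]

/u/ (between /r/ and /t/): in an unstressed syllable, so rule 1 applies → [ə].
Rule 1 applies to /o/ (between /x/ and /r/: in an unstressed syllable) → [ə].
/i/ (between /s/ and /l/): rule 1 targets it, but not in an unstressed syllable → unchanged [i].
/l/ — word-final, word-finally — surfaces as [ɫ] (rule 2).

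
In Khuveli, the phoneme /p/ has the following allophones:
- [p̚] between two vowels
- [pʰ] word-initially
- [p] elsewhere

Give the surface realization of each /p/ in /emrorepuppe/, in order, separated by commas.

Occurrence 1 (position 7): between two vowels → [p̚].
Occurrence 2 (position 9): no conditioning environment matches → elsewhere allophone [p].
Occurrence 3 (position 10): no conditioning environment matches → elsewhere allophone [p].

[p̚], [p], [p]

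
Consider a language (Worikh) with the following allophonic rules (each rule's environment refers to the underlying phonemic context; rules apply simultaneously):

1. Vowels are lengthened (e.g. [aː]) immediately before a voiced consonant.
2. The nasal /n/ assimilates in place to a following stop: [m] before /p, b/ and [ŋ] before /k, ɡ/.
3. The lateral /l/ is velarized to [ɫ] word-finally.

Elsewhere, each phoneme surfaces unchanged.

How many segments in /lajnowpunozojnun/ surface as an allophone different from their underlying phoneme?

Segments that undergo a rule: /a/ → [aː] (rule 1); /o/ → [oː] (rule 1); /u/ → [uː] (rule 1); /o/ → [oː] (rule 1); /o/ → [oː] (rule 1); /u/ → [uː] (rule 1).
All other segments surface unchanged.

6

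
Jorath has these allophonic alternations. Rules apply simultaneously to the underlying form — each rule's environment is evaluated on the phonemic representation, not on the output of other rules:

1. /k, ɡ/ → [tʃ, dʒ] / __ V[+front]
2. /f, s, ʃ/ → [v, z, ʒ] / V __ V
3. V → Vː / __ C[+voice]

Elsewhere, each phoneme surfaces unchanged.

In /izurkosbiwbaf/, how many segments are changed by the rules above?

Segments that undergo a rule: /i/ → [iː] (rule 3); /u/ → [uː] (rule 3); /i/ → [iː] (rule 3).
All other segments surface unchanged.

3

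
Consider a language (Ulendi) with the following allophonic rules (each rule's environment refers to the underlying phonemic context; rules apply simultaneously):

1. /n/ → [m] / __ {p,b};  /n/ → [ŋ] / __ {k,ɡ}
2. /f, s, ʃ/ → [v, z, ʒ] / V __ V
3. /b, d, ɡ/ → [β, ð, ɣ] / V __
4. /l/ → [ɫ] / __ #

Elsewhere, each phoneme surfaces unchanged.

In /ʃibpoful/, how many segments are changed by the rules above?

3

Segments that undergo a rule: /b/ → [β] (rule 3); /f/ → [v] (rule 2); /l/ → [ɫ] (rule 4).
All other segments surface unchanged.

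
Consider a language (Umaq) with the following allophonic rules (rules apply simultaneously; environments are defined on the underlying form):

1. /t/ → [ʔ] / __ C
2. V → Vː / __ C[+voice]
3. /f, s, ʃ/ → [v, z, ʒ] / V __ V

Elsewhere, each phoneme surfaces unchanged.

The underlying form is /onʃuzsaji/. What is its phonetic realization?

[oːnʃuːzsaːji]

/o/ — word-initial, before a voiced consonant — surfaces as [oː] (rule 2).
/n/ stays [n].
/ʃ/ — between /n/ and /u/; rule 3 does not apply here → [ʃ].
/u/ meets the environment for rule 2 (before a voiced consonant) → [uː].
/z/ (between /u/ and /s/) is unaffected → [z].
/s/ (between /z/ and /a/) is in the target of rule 3 but the environment (between two vowels) is not met → [s].
/a/ (between /s/ and /j/): before a voiced consonant, so rule 2 applies → [aː].
/j/ stays [j].
/i/ — word-final; rule 2 does not apply here → [i].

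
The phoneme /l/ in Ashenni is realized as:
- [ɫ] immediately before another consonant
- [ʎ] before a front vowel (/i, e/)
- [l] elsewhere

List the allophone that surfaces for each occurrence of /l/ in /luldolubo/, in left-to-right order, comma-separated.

[l], [ɫ], [l]

Occurrence 1 (position 1): no conditioning environment matches → elsewhere allophone [l].
Occurrence 2 (position 3): immediately before another consonant → [ɫ].
Occurrence 3 (position 6): no conditioning environment matches → elsewhere allophone [l].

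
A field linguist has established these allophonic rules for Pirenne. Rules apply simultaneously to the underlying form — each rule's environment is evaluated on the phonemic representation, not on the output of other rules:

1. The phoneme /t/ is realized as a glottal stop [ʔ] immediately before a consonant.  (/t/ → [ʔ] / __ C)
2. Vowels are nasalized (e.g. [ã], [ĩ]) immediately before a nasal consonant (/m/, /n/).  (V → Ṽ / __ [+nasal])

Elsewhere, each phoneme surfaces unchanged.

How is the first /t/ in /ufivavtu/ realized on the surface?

/t/ (between /v/ and /u/) fails the environment for rule 1, so it stays [t].

[t]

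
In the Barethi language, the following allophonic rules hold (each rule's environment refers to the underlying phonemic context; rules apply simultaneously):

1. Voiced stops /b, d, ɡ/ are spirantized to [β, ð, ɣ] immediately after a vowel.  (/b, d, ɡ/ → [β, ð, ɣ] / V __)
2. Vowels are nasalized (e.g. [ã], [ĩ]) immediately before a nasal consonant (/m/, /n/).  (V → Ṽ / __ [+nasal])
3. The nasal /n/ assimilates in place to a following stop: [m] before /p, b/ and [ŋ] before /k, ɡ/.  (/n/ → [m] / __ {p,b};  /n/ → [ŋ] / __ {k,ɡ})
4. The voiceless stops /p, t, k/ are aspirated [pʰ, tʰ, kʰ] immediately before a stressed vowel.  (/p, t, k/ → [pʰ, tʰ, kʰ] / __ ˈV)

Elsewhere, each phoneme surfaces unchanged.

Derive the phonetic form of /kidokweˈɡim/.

/k/ (word-initial) is in the target of rule 4 but the environment (immediately before a stressed vowel) is not met → [k].
/i/ (between /k/ and /d/) fails the environment for rule 2, so it stays [i].
Rule 1 applies to /d/ (between /i/ and /o/: immediately after a vowel) → [ð].
/o/ (between /d/ and /k/): rule 2 targets it, but not before a nasal consonant → unchanged [o].
/k/ (between /o/ and /w/) is in the target of rule 4 but the environment (immediately before a stressed vowel) is not met → [k].
/e/ — between /w/ and /ɡ/; rule 2 does not apply here → [e].
/ɡ/ (between /e/ and /i/) occurs immediately after a vowel → [ɣ] by rule 1.
/i/ (between /ɡ/ and /m/): before a nasal consonant, so rule 2 applies → [ĩ].

[kiðokweˈɣĩm]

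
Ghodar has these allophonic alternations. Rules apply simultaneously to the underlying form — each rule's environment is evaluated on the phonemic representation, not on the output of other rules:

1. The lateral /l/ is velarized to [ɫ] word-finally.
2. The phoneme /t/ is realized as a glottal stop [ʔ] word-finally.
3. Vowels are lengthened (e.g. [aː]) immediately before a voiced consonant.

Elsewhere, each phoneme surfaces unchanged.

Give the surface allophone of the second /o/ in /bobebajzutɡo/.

/o/ (word-final) fails the environment for rule 3, so it stays [o].

[o]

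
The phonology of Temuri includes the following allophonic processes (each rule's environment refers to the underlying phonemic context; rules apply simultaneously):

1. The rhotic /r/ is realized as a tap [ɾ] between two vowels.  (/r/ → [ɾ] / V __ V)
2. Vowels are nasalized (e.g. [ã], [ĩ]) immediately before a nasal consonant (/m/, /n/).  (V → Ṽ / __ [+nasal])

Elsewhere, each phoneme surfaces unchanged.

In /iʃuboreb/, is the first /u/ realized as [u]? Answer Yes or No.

Yes

/u/ — between /ʃ/ and /b/; rule 2 does not apply here → [u].
The actual realization is [u], which matches [u].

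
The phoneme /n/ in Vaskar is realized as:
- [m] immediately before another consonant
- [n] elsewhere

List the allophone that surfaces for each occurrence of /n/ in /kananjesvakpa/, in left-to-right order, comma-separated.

[n], [m]

Occurrence 1 (position 3): no conditioning environment matches → elsewhere allophone [n].
Occurrence 2 (position 5): immediately before another consonant → [m].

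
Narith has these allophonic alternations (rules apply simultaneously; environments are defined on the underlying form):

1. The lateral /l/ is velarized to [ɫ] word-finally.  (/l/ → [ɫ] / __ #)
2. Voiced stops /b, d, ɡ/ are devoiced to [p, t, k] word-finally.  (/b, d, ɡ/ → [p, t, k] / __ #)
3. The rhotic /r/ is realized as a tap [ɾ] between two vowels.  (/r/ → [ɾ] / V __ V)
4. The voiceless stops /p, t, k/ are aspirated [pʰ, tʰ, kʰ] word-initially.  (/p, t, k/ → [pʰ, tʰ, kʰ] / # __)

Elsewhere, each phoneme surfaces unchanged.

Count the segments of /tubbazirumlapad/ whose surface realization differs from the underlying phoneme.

Segments that undergo a rule: /t/ → [tʰ] (rule 4); /r/ → [ɾ] (rule 3); /d/ → [t] (rule 2).
All other segments surface unchanged.

3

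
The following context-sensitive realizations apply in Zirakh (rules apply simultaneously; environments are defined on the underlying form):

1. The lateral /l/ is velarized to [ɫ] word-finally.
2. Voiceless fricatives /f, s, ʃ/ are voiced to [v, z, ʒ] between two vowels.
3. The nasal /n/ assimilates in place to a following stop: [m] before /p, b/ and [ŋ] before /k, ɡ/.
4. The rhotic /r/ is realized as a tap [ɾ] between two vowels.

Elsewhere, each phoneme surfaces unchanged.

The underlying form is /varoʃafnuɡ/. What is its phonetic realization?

/v/ (word-initial): no rule targets it → [v].
/a/ stays [a].
/r/ meets the environment for rule 4 (between two vowels) → [ɾ].
/o/ stays [o].
/ʃ/ (between /o/ and /a/) occurs between two vowels → [ʒ] by rule 2.
/a/ (between /ʃ/ and /f/) is unaffected → [a].
/f/ — between /a/ and /n/; rule 2 does not apply here → [f].
/n/ (between /f/ and /u/) is in the target of rule 3 but the environment (before a labial or velar stop) is not met → [n].
/u/ (between /n/ and /ɡ/) is unaffected → [u].
/ɡ/ (word-final): no rule targets it → [ɡ].

[vaɾoʒafnuɡ]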